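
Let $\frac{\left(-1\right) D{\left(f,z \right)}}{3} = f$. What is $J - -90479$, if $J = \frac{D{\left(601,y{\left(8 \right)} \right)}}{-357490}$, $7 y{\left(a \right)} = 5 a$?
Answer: $\frac{32345339513}{357490} \approx 90479.0$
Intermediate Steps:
$y{\left(a \right)} = \frac{5 a}{7}$
$D{\left(f,z \right)} = - 3 f$
$J = \frac{1803}{357490}$ ($J = \frac{\left(-3\right) 601}{-357490} = \left(-1803\right) \left(- \frac{1}{357490}\right) = \frac{1803}{357490} \approx 0.0050435$)
$J - -90479 = \frac{1803}{357490} - -90479 = \frac{1803}{357490} + \left(-58 + 90537\right) = \frac{1803}{357490} + 90479 = \frac{32345339513}{357490}$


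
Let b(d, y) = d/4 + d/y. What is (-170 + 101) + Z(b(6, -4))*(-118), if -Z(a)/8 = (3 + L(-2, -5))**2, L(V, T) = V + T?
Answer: 15035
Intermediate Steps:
b(d, y) = d/4 + d/y (b(d, y) = d*(1/4) + d/y = d/4 + d/y)
L(V, T) = T + V
Z(a) = -128 (Z(a) = -8*(3 + (-5 - 2))**2 = -8*(3 - 7)**2 = -8*(-4)**2 = -8*16 = -128)
(-170 + 101) + Z(b(6, -4))*(-118) = (-170 + 101) - 128*(-118) = -69 + 15104 = 15035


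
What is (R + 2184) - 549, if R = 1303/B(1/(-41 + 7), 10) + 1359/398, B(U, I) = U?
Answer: -16980107/398 ≈ -42664.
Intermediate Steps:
R = -17630837/398 (R = 1303/(1/(-41 + 7)) + 1359/398 = 1303/(1/(-34)) + 1359*(1/398) = 1303/(-1/34) + 1359/398 = 1303*(-34) + 1359/398 = -44302 + 1359/398 = -17630837/398 ≈ -44299.)
(R + 2184) - 549 = (-17630837/398 + 2184) - 549 = -16761605/398 - 549 = -16980107/398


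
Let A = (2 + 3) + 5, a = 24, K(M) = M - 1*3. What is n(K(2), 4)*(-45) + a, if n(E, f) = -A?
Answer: 474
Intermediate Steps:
K(M) = -3 + M (K(M) = M - 3 = -3 + M)
A = 10 (A = 5 + 5 = 10)
n(E, f) = -10 (n(E, f) = -1*10 = -10)
n(K(2), 4)*(-45) + a = -10*(-45) + 24 = 450 + 24 = 474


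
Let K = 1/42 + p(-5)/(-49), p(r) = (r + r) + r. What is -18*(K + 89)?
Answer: -78789/49 ≈ -1607.9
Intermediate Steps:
p(r) = 3*r (p(r) = 2*r + r = 3*r)
K = 97/294 (K = 1/42 + (3*(-5))/(-49) = 1*(1/42) - 15*(-1/49) = 1/42 + 15/49 = 97/294 ≈ 0.32993)
-18*(K + 89) = -18*(97/294 + 89) = -18*26263/294 = -78789/49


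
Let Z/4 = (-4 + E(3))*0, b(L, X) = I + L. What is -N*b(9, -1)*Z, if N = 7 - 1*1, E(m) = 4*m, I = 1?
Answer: 0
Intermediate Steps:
N = 6 (N = 7 - 1 = 6)
b(L, X) = 1 + L
Z = 0 (Z = 4*((-4 + 4*3)*0) = 4*((-4 + 12)*0) = 4*(8*0) = 4*0 = 0)
-N*b(9, -1)*Z = -6*(1 + 9)*0 = -6*10*0 = -6*0 = -1*0 = 0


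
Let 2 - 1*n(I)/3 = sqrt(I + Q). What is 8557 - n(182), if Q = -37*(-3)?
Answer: 8551 + 3*sqrt(293) ≈ 8602.3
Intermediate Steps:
Q = 111
n(I) = 6 - 3*sqrt(111 + I) (n(I) = 6 - 3*sqrt(I + 111) = 6 - 3*sqrt(111 + I))
8557 - n(182) = 8557 - (6 - 3*sqrt(111 + 182)) = 8557 - (6 - 3*sqrt(293)) = 8557 + (-6 + 3*sqrt(293)) = 8551 + 3*sqrt(293)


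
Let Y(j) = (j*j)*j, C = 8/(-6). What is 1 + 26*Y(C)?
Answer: -1637/27 ≈ -60.630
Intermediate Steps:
C = -4/3 (C = 8*(-1/6) = -4/3 ≈ -1.3333)
Y(j) = j**3 (Y(j) = j**2*j = j**3)
1 + 26*Y(C) = 1 + 26*(-4/3)**3 = 1 + 26*(-64/27) = 1 - 1664/27 = -1637/27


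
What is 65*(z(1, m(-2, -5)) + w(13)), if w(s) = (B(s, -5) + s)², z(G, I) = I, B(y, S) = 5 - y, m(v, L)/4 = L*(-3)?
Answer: 5525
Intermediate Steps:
m(v, L) = -12*L (m(v, L) = 4*(L*(-3)) = 4*(-3*L) = -12*L)
w(s) = 25 (w(s) = ((5 - s) + s)² = 5² = 25)
65*(z(1, m(-2, -5)) + w(13)) = 65*(-12*(-5) + 25) = 65*(60 + 25) = 65*85 = 5525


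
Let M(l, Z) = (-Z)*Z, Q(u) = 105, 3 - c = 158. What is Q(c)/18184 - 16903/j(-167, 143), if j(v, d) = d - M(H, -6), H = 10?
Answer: -307345357/3254936 ≈ -94.424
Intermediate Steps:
c = -155 (c = 3 - 1*158 = 3 - 158 = -155)
M(l, Z) = -Z**2
j(v, d) = 36 + d (j(v, d) = d - (-1)*(-6)**2 = d - (-1)*36 = d - 1*(-36) = d + 36 = 36 + d)
Q(c)/18184 - 16903/j(-167, 143) = 105/18184 - 16903/(36 + 143) = 105*(1/18184) - 16903/179 = 105/18184 - 16903*1/179 = 105/18184 - 16903/179 = -307345357/3254936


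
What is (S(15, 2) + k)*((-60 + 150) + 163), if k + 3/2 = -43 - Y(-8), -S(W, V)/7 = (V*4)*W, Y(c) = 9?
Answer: -452111/2 ≈ -2.2606e+5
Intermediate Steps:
S(W, V) = -28*V*W (S(W, V) = -7*V*4*W = -7*4*V*W = -28*V*W)
k = -107/2 (k = -3/2 + (-43 - 1*9) = -3/2 + (-43 - 9) = -3/2 - 52 = -107/2 ≈ -53.500)
(S(15, 2) + k)*((-60 + 150) + 163) = (-28*2*15 - 107/2)*((-60 + 150) + 163) = (-840 - 107/2)*(90 + 163) = -1787/2*253 = -452111/2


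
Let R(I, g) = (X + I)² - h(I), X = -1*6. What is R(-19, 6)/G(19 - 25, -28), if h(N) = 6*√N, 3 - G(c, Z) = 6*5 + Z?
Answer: 625 - 6*I*√19 ≈ 625.0 - 26.153*I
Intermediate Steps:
G(c, Z) = -27 - Z (G(c, Z) = 3 - (6*5 + Z) = 3 - (30 + Z) = 3 + (-30 - Z) = -27 - Z)
X = -6
R(I, g) = (-6 + I)² - 6*√I
R(-19, 6)/G(19 - 25, -28) = ((-6 - 19)² - 6*I*√19)/(-27 - 1*(-28)) = ((-25)² - 6*I*√19)/(-27 + 28) = (625 - 6*I*√19)/1 = (625 - 6*I*√19)*1 = 625 - 6*I*√19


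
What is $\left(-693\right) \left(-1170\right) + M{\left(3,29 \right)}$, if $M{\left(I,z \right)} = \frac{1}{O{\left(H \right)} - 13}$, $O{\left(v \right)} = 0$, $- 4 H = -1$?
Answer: $\frac{10540529}{13} \approx 8.1081 \cdot 10^{5}$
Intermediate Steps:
$H = \frac{1}{4}$ ($H = \left(- \frac{1}{4}\right) \left(-1\right) = \frac{1}{4} \approx 0.25$)
$M{\left(I,z \right)} = - \frac{1}{13}$ ($M{\left(I,z \right)} = \frac{1}{0 - 13} = \frac{1}{-13} = - \frac{1}{13}$)
$\left(-693\right) \left(-1170\right) + M{\left(3,29 \right)} = \left(-693\right) \left(-1170\right) - \frac{1}{13} = 810810 - \frac{1}{13} = \frac{10540529}{13}$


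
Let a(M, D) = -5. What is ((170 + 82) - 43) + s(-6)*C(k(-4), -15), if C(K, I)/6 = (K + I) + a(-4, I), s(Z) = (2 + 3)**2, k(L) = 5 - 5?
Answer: -2791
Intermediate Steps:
k(L) = 0
s(Z) = 25 (s(Z) = 5**2 = 25)
C(K, I) = -30 + 6*I + 6*K (C(K, I) = 6*((K + I) - 5) = 6*((I + K) - 5) = 6*(-5 + I + K) = -30 + 6*I + 6*K)
((170 + 82) - 43) + s(-6)*C(k(-4), -15) = ((170 + 82) - 43) + 25*(-30 + 6*(-15) + 6*0) = (252 - 43) + 25*(-30 - 90 + 0) = 209 + 25*(-120) = 209 - 3000 = -2791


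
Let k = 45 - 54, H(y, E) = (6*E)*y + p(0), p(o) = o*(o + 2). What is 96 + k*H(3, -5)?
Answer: 906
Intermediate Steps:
p(o) = o*(2 + o)
H(y, E) = 6*E*y (H(y, E) = (6*E)*y + 0*(2 + 0) = 6*E*y + 0*2 = 6*E*y + 0 = 6*E*y)
k = -9
96 + k*H(3, -5) = 96 - 54*(-5)*3 = 96 - 9*(-90) = 96 + 810 = 906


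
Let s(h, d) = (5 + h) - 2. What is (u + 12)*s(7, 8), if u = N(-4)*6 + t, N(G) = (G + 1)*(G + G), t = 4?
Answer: 1600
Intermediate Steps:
N(G) = 2*G*(1 + G) (N(G) = (1 + G)*(2*G) = 2*G*(1 + G))
s(h, d) = 3 + h
u = 148 (u = (2*(-4)*(1 - 4))*6 + 4 = (2*(-4)*(-3))*6 + 4 = 24*6 + 4 = 144 + 4 = 148)
(u + 12)*s(7, 8) = (148 + 12)*(3 + 7) = 160*10 = 1600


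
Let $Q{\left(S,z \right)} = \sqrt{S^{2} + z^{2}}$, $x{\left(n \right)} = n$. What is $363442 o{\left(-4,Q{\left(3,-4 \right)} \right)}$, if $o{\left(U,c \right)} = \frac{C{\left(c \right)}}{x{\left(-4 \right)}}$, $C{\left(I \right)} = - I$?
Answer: $\frac{908605}{2} \approx 4.543 \cdot 10^{5}$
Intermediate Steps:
$o{\left(U,c \right)} = \frac{c}{4}$ ($o{\left(U,c \right)} = \frac{\left(-1\right) c}{-4} = - c \left(- \frac{1}{4}\right) = \frac{c}{4}$)
$363442 o{\left(-4,Q{\left(3,-4 \right)} \right)} = 363442 \frac{\sqrt{3^{2} + \left(-4\right)^{2}}}{4} = 363442 \frac{\sqrt{9 + 16}}{4} = 363442 \frac{\sqrt{25}}{4} = 363442 \cdot \frac{1}{4} \cdot 5 = 363442 \cdot \frac{5}{4} = \frac{908605}{2}$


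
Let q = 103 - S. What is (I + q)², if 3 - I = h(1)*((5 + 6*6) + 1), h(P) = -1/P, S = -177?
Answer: 105625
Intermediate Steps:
I = 45 (I = 3 - (-1/1)*((5 + 6*6) + 1) = 3 - (-1*1)*((5 + 36) + 1) = 3 - (-1)*(41 + 1) = 3 - (-1)*42 = 3 - 1*(-42) = 3 + 42 = 45)
q = 280 (q = 103 - 1*(-177) = 103 + 177 = 280)
(I + q)² = (45 + 280)² = 325² = 105625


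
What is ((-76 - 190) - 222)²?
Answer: 238144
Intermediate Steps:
((-76 - 190) - 222)² = (-266 - 222)² = (-488)² = 238144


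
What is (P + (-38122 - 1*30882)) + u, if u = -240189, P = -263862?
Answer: -573055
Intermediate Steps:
(P + (-38122 - 1*30882)) + u = (-263862 + (-38122 - 1*30882)) - 240189 = (-263862 + (-38122 - 30882)) - 240189 = (-263862 - 69004) - 240189 = -332866 - 240189 = -573055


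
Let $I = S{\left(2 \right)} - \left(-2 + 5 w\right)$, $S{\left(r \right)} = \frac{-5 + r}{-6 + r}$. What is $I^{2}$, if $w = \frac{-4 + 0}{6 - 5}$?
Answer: $\frac{8281}{16} \approx 517.56$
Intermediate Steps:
$w = -4$ ($w = - \frac{4}{1} = \left(-4\right) 1 = -4$)
$S{\left(r \right)} = \frac{-5 + r}{-6 + r}$
$I = \frac{91}{4}$ ($I = \frac{-5 + 2}{-6 + 2} + \left(\left(-5\right) \left(-4\right) + 2\right) = \frac{1}{-4} \left(-3\right) + \left(20 + 2\right) = \left(- \frac{1}{4}\right) \left(-3\right) + 22 = \frac{3}{4} + 22 = \frac{91}{4} \approx 22.75$)
$I^{2} = \left(\frac{91}{4}\right)^{2} = \frac{8281}{16}$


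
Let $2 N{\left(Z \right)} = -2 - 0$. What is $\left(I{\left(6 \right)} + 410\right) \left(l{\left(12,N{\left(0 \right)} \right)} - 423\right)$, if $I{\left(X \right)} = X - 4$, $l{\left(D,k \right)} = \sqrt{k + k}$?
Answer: $-174276 + 412 i \sqrt{2} \approx -1.7428 \cdot 10^{5} + 582.66 i$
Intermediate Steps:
$N{\left(Z \right)} = -1$ ($N{\left(Z \right)} = \frac{-2 - 0}{2} = \frac{-2 + 0}{2} = \frac{1}{2} \left(-2\right) = -1$)
$l{\left(D,k \right)} = \sqrt{2} \sqrt{k}$ ($l{\left(D,k \right)} = \sqrt{2 k} = \sqrt{2} \sqrt{k}$)
$I{\left(X \right)} = -4 + X$ ($I{\left(X \right)} = X - 4 = -4 + X$)
$\left(I{\left(6 \right)} + 410\right) \left(l{\left(12,N{\left(0 \right)} \right)} - 423\right) = \left(\left(-4 + 6\right) + 410\right) \left(\sqrt{2} \sqrt{-1} - 423\right) = \left(2 + 410\right) \left(\sqrt{2} i - 423\right) = 412 \left(i \sqrt{2} - 423\right) = 412 \left(-423 + i \sqrt{2}\right) = -174276 + 412 i \sqrt{2}$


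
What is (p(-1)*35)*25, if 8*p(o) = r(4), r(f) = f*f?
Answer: 1750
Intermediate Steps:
r(f) = f**2
p(o) = 2 (p(o) = (1/8)*4**2 = (1/8)*16 = 2)
(p(-1)*35)*25 = (2*35)*25 = 70*25 = 1750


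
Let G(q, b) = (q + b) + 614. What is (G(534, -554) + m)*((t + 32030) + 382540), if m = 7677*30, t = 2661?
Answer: 96340306824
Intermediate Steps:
G(q, b) = 614 + b + q (G(q, b) = (b + q) + 614 = 614 + b + q)
m = 230310
(G(534, -554) + m)*((t + 32030) + 382540) = ((614 - 554 + 534) + 230310)*((2661 + 32030) + 382540) = (594 + 230310)*(34691 + 382540) = 230904*417231 = 96340306824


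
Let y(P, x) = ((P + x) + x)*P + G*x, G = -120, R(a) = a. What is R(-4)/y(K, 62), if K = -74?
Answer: 1/2785 ≈ 0.00035907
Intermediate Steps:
y(P, x) = -120*x + P*(P + 2*x) (y(P, x) = ((P + x) + x)*P - 120*x = (P + 2*x)*P - 120*x = P*(P + 2*x) - 120*x = -120*x + P*(P + 2*x))
R(-4)/y(K, 62) = -4/((-74)**2 - 120*62 + 2*(-74)*62) = -4/(5476 - 7440 - 9176) = -4/(-11140) = -4*(-1/11140) = 1/2785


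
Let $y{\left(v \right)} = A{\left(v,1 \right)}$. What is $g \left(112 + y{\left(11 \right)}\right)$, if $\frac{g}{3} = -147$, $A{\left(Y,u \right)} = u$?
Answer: $-49833$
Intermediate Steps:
$y{\left(v \right)} = 1$
$g = -441$ ($g = 3 \left(-147\right) = -441$)
$g \left(112 + y{\left(11 \right)}\right) = - 441 \left(112 + 1\right) = \left(-441\right) 113 = -49833$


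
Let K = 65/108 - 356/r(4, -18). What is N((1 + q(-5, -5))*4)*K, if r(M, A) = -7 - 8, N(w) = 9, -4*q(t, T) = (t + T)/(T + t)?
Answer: 13141/60 ≈ 219.02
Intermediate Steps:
q(t, T) = -¼ (q(t, T) = -(t + T)/(4*(T + t)) = -(T + t)/(4*(T + t)) = -¼*1 = -¼)
r(M, A) = -15
K = 13141/540 (K = 65/108 - 356/(-15) = 65*(1/108) - 356*(-1/15) = 65/108 + 356/15 = 13141/540 ≈ 24.335)
N((1 + q(-5, -5))*4)*K = 9*(13141/540) = 13141/60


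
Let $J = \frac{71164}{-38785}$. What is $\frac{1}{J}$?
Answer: $- \frac{38785}{71164} \approx -0.54501$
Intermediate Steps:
$J = - \frac{71164}{38785}$ ($J = 71164 \left(- \frac{1}{38785}\right) = - \frac{71164}{38785} \approx -1.8348$)
$\frac{1}{J} = \frac{1}{- \frac{71164}{38785}} = - \frac{38785}{71164}$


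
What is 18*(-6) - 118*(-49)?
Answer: 5674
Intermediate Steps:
18*(-6) - 118*(-49) = -108 + 5782 = 5674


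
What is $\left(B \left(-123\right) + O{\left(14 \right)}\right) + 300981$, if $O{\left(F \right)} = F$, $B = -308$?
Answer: $338879$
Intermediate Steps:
$\left(B \left(-123\right) + O{\left(14 \right)}\right) + 300981 = \left(\left(-308\right) \left(-123\right) + 14\right) + 300981 = \left(37884 + 14\right) + 300981 = 37898 + 300981 = 338879$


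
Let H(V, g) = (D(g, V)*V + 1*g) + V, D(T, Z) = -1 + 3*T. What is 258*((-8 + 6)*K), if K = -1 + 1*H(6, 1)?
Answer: -9288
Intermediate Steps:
H(V, g) = V + g + V*(-1 + 3*g) (H(V, g) = ((-1 + 3*g)*V + 1*g) + V = (V*(-1 + 3*g) + g) + V = (g + V*(-1 + 3*g)) + V = V + g + V*(-1 + 3*g))
K = 18 (K = -1 + 1*(1*(1 + 3*6)) = -1 + 1*(1*(1 + 18)) = -1 + 1*(1*19) = -1 + 1*19 = -1 + 19 = 18)
258*((-8 + 6)*K) = 258*((-8 + 6)*18) = 258*(-2*18) = 258*(-36) = -9288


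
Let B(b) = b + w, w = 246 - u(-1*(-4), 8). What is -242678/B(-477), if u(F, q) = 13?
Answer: 121339/122 ≈ 994.58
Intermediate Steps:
w = 233 (w = 246 - 1*13 = 246 - 13 = 233)
B(b) = 233 + b (B(b) = b + 233 = 233 + b)
-242678/B(-477) = -242678/(233 - 477) = -242678/(-244) = -242678*(-1/244) = 121339/122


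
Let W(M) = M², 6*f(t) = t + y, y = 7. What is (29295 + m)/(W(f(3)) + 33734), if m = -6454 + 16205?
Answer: 351414/303631 ≈ 1.1574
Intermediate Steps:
f(t) = 7/6 + t/6 (f(t) = (t + 7)/6 = (7 + t)/6 = 7/6 + t/6)
m = 9751
(29295 + m)/(W(f(3)) + 33734) = (29295 + 9751)/((7/6 + (⅙)*3)² + 33734) = 39046/((7/6 + ½)² + 33734) = 39046/((5/3)² + 33734) = 39046/(25/9 + 33734) = 39046/(303631/9) = 39046*(9/303631) = 351414/303631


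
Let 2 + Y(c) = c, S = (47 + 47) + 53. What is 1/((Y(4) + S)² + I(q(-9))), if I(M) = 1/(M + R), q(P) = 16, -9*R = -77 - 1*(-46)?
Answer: 175/3885184 ≈ 4.5043e-5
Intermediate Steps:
R = 31/9 (R = -(-77 - 1*(-46))/9 = -(-77 + 46)/9 = -⅑*(-31) = 31/9 ≈ 3.4444)
S = 147 (S = 94 + 53 = 147)
Y(c) = -2 + c
I(M) = 1/(31/9 + M) (I(M) = 1/(M + 31/9) = 1/(31/9 + M))
1/((Y(4) + S)² + I(q(-9))) = 1/(((-2 + 4) + 147)² + 9/(31 + 9*16)) = 1/((2 + 147)² + 9/(31 + 144)) = 1/(149² + 9/175) = 1/(22201 + 9*(1/175)) = 1/(22201 + 9/175) = 1/(3885184/175) = 175/3885184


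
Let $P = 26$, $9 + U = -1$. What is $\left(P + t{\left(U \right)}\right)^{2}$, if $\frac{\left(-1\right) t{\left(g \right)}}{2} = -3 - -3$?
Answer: $676$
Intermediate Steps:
$U = -10$ ($U = -9 - 1 = -10$)
$t{\left(g \right)} = 0$ ($t{\left(g \right)} = - 2 \left(-3 - -3\right) = - 2 \left(-3 + 3\right) = \left(-2\right) 0 = 0$)
$\left(P + t{\left(U \right)}\right)^{2} = \left(26 + 0\right)^{2} = 26^{2} = 676$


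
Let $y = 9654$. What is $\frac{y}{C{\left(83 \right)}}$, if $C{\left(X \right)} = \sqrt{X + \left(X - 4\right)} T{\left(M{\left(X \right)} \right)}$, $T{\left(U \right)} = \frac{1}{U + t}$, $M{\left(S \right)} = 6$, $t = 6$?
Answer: $6436 \sqrt{2} \approx 9101.9$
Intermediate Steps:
$T{\left(U \right)} = \frac{1}{6 + U}$ ($T{\left(U \right)} = \frac{1}{U + 6} = \frac{1}{6 + U}$)
$C{\left(X \right)} = \frac{\sqrt{-4 + 2 X}}{12}$ ($C{\left(X \right)} = \frac{\sqrt{X + \left(X - 4\right)}}{6 + 6} = \frac{\sqrt{X + \left(-4 + X\right)}}{12} = \sqrt{-4 + 2 X} \frac{1}{12} = \frac{\sqrt{-4 + 2 X}}{12}$)
$\frac{y}{C{\left(83 \right)}} = \frac{9654}{\frac{1}{12} \sqrt{-4 + 2 \cdot 83}} = \frac{9654}{\frac{1}{12} \sqrt{-4 + 166}} = \frac{9654}{\frac{1}{12} \sqrt{162}} = \frac{9654}{\frac{1}{12} \cdot 9 \sqrt{2}} = \frac{9654}{\frac{3}{4} \sqrt{2}} = 9654 \frac{2 \sqrt{2}}{3} = 6436 \sqrt{2}$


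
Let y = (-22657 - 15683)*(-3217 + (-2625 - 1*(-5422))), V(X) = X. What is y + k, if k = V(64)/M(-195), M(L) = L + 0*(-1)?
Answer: 3140045936/195 ≈ 1.6103e+7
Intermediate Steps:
M(L) = L (M(L) = L + 0 = L)
k = -64/195 (k = 64/(-195) = 64*(-1/195) = -64/195 ≈ -0.32821)
y = 16102800 (y = -38340*(-3217 + (-2625 + 5422)) = -38340*(-3217 + 2797) = -38340*(-420) = 16102800)
y + k = 16102800 - 64/195 = 3140045936/195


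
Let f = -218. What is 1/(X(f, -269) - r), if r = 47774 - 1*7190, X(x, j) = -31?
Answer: -1/40615 ≈ -2.4621e-5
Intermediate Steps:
r = 40584 (r = 47774 - 7190 = 40584)
1/(X(f, -269) - r) = 1/(-31 - 1*40584) = 1/(-31 - 40584) = 1/(-40615) = -1/40615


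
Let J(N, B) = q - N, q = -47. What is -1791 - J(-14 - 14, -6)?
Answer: -1772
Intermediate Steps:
J(N, B) = -47 - N
-1791 - J(-14 - 14, -6) = -1791 - (-47 - (-14 - 14)) = -1791 - (-47 - 1*(-28)) = -1791 - (-47 + 28) = -1791 - 1*(-19) = -1791 + 19 = -1772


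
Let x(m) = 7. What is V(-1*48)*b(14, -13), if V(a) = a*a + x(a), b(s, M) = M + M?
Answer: -60086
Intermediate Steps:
b(s, M) = 2*M
V(a) = 7 + a² (V(a) = a*a + 7 = a² + 7 = 7 + a²)
V(-1*48)*b(14, -13) = (7 + (-1*48)²)*(2*(-13)) = (7 + (-48)²)*(-26) = (7 + 2304)*(-26) = 2311*(-26) = -60086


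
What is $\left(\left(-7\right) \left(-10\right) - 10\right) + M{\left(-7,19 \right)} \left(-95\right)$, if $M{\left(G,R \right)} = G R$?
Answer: $12695$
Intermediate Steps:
$\left(\left(-7\right) \left(-10\right) - 10\right) + M{\left(-7,19 \right)} \left(-95\right) = \left(\left(-7\right) \left(-10\right) - 10\right) + \left(-7\right) 19 \left(-95\right) = \left(70 - 10\right) - -12635 = 60 + 12635 = 12695$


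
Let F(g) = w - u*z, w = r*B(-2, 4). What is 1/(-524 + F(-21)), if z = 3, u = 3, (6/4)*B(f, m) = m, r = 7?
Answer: -3/1543 ≈ -0.0019443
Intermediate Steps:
B(f, m) = 2*m/3
w = 56/3 (w = 7*((2/3)*4) = 7*(8/3) = 56/3 ≈ 18.667)
F(g) = 29/3 (F(g) = 56/3 - 3*3 = 56/3 - 1*9 = 56/3 - 9 = 29/3)
1/(-524 + F(-21)) = 1/(-524 + 29/3) = 1/(-1543/3) = -3/1543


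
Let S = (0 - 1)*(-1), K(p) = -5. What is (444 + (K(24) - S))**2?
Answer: 191844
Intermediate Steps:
S = 1 (S = -1*(-1) = 1)
(444 + (K(24) - S))**2 = (444 + (-5 - 1*1))**2 = (444 + (-5 - 1))**2 = (444 - 6)**2 = 438**2 = 191844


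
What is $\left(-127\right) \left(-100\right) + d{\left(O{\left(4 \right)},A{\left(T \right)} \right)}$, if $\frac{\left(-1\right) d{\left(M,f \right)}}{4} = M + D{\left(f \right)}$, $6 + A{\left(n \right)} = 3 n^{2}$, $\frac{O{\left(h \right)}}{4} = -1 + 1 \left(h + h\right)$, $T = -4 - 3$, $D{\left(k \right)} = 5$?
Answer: $12568$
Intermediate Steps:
$T = -7$ ($T = -4 - 3 = -7$)
$O{\left(h \right)} = -4 + 8 h$ ($O{\left(h \right)} = 4 \left(-1 + 1 \left(h + h\right)\right) = 4 \left(-1 + 1 \cdot 2 h\right) = 4 \left(-1 + 2 h\right) = -4 + 8 h$)
$A{\left(n \right)} = -6 + 3 n^{2}$
$d{\left(M,f \right)} = -20 - 4 M$ ($d{\left(M,f \right)} = - 4 \left(M + 5\right) = - 4 \left(5 + M\right) = -20 - 4 M$)
$\left(-127\right) \left(-100\right) + d{\left(O{\left(4 \right)},A{\left(T \right)} \right)} = \left(-127\right) \left(-100\right) - \left(20 + 4 \left(-4 + 8 \cdot 4\right)\right) = 12700 - \left(20 + 4 \left(-4 + 32\right)\right) = 12700 - 132 = 12568$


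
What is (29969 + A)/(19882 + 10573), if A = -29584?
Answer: 77/6091 ≈ 0.012642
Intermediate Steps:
(29969 + A)/(19882 + 10573) = (29969 - 29584)/(19882 + 10573) = 385/30455 = 385*(1/30455) = 77/6091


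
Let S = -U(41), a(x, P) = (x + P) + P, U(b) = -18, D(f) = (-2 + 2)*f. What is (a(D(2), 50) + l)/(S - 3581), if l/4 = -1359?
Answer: 5336/3563 ≈ 1.4976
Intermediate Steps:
D(f) = 0 (D(f) = 0*f = 0)
a(x, P) = x + 2*P (a(x, P) = (P + x) + P = x + 2*P)
l = -5436 (l = 4*(-1359) = -5436)
S = 18 (S = -1*(-18) = 18)
(a(D(2), 50) + l)/(S - 3581) = ((0 + 2*50) - 5436)/(18 - 3581) = ((0 + 100) - 5436)/(-3563) = (100 - 5436)*(-1/3563) = -5336*(-1/3563) = 5336/3563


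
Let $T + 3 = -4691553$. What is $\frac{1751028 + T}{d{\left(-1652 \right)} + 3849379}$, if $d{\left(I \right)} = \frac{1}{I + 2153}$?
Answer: $- \frac{92075283}{120533680} \approx -0.7639$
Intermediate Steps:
$T = -4691556$ ($T = -3 - 4691553 = -4691556$)
$d{\left(I \right)} = \frac{1}{2153 + I}$
$\frac{1751028 + T}{d{\left(-1652 \right)} + 3849379} = \frac{1751028 - 4691556}{\frac{1}{2153 - 1652} + 3849379} = - \frac{2940528}{\frac{1}{501} + 3849379} = - \frac{2940528}{\frac{1928538880}{501}} = \left(-2940528\right) \frac{501}{1928538880} = - \frac{92075283}{120533680}$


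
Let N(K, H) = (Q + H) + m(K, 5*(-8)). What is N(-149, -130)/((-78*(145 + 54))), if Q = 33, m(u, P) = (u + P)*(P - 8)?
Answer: -8975/15522 ≈ -0.57821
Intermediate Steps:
m(u, P) = (-8 + P)*(P + u) (m(u, P) = (P + u)*(-8 + P) = (-8 + P)*(P + u))
N(K, H) = 1953 + H - 48*K (N(K, H) = (33 + H) + ((5*(-8))² - 40*(-8) - 8*K + (5*(-8))*K) = (33 + H) + ((-40)² - 8*(-40) - 8*K - 40*K) = (33 + H) + (1600 + 320 - 8*K - 40*K) = (33 + H) + (1920 - 48*K) = 1953 + H - 48*K)
N(-149, -130)/((-78*(145 + 54))) = (1953 - 130 - 48*(-149))/((-78*(145 + 54))) = (1953 - 130 + 7152)/((-78*199)) = 8975/(-15522) = 8975*(-1/15522) = -8975/15522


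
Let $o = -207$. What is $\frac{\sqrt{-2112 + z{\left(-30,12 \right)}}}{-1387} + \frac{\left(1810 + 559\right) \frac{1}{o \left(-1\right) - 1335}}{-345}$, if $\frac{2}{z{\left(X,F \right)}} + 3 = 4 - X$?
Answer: $\frac{103}{16920} - \frac{i \sqrt{2029570}}{42997} \approx 0.0060875 - 0.033133 i$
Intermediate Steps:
$z{\left(X,F \right)} = \frac{2}{1 - X}$ ($z{\left(X,F \right)} = \frac{2}{-3 - \left(-4 + X\right)} = \frac{2}{1 - X}$)
$\frac{\sqrt{-2112 + z{\left(-30,12 \right)}}}{-1387} + \frac{\left(1810 + 559\right) \frac{1}{o \left(-1\right) - 1335}}{-345} = \frac{\sqrt{-2112 - \frac{2}{-1 - 30}}}{-1387} + \frac{\left(1810 + 559\right) \frac{1}{\left(-207\right) \left(-1\right) - 1335}}{-345} = \sqrt{-2112 - \frac{2}{-31}} \left(- \frac{1}{1387}\right) + \frac{2369}{207 - 1335} \left(- \frac{1}{345}\right) = \sqrt{-2112 - - \frac{2}{31}} \left(- \frac{1}{1387}\right) + \frac{2369}{-1128} \left(- \frac{1}{345}\right) = \sqrt{-2112 + \frac{2}{31}} \left(- \frac{1}{1387}\right) + 2369 \left(- \frac{1}{1128}\right) \left(- \frac{1}{345}\right) = \sqrt{- \frac{65470}{31}} \left(- \frac{1}{1387}\right) - - \frac{103}{16920} = \frac{i \sqrt{2029570}}{31} \left(- \frac{1}{1387}\right) + \frac{103}{16920} = - \frac{i \sqrt{2029570}}{42997} + \frac{103}{16920} = \frac{103}{16920} - \frac{i \sqrt{2029570}}{42997}$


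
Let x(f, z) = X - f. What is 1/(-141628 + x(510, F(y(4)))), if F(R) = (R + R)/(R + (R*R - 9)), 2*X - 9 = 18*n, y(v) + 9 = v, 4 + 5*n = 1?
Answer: -10/1421389 ≈ -7.0354e-6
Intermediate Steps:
n = -⅗ (n = -⅘ + (⅕)*1 = -⅘ + ⅕ = -⅗ ≈ -0.60000)
y(v) = -9 + v
X = -9/10 (X = 9/2 + (18*(-⅗))/2 = 9/2 + (½)*(-54/5) = 9/2 - 27/5 = -9/10 ≈ -0.90000)
F(R) = 2*R/(-9 + R + R²) (F(R) = (2*R)/(R + (R² - 9)) = (2*R)/(R + (-9 + R²)) = (2*R)/(-9 + R + R²) = 2*R/(-9 + R + R²))
x(f, z) = -9/10 - f
1/(-141628 + x(510, F(y(4)))) = 1/(-141628 + (-9/10 - 1*510)) = 1/(-141628 + (-9/10 - 510)) = 1/(-141628 - 5109/10) = 1/(-1421389/10) = -10/1421389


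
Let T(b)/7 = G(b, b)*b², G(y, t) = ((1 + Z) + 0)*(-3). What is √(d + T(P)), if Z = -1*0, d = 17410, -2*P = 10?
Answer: √16885 ≈ 129.94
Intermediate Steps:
P = -5 (P = -½*10 = -5)
Z = 0
G(y, t) = -3 (G(y, t) = ((1 + 0) + 0)*(-3) = (1 + 0)*(-3) = 1*(-3) = -3)
T(b) = -21*b² (T(b) = 7*(-3*b²) = -21*b²)
√(d + T(P)) = √(17410 - 21*(-5)²) = √(17410 - 21*25) = √(17410 - 525) = √16885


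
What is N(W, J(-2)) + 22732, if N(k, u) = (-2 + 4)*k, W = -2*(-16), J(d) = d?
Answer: 22796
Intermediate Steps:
W = 32 (W = -1*(-32) = 32)
N(k, u) = 2*k
N(W, J(-2)) + 22732 = 2*32 + 22732 = 64 + 22732 = 22796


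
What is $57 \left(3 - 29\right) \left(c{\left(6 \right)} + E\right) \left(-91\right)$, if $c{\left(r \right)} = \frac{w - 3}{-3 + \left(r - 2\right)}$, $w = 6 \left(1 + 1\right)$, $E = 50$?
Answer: $7956858$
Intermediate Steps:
$w = 12$ ($w = 6 \cdot 2 = 12$)
$c{\left(r \right)} = \frac{9}{-5 + r}$ ($c{\left(r \right)} = \frac{12 - 3}{-3 + \left(r - 2\right)} = \frac{9}{-3 + \left(r - 2\right)} = \frac{9}{-3 + \left(-2 + r\right)} = \frac{9}{-5 + r}$)
$57 \left(3 - 29\right) \left(c{\left(6 \right)} + E\right) \left(-91\right) = 57 \left(3 - 29\right) \left(\frac{9}{-5 + 6} + 50\right) \left(-91\right) = 57 \left(- 26 \left(\frac{9}{1} + 50\right)\right) \left(-91\right) = 57 \left(- 26 \left(9 \cdot 1 + 50\right)\right) \left(-91\right) = 57 \left(- 26 \left(9 + 50\right)\right) \left(-91\right) = 57 \left(\left(-26\right) 59\right) \left(-91\right) = 57 \left(-1534\right) \left(-91\right) = \left(-87438\right) \left(-91\right) = 7956858$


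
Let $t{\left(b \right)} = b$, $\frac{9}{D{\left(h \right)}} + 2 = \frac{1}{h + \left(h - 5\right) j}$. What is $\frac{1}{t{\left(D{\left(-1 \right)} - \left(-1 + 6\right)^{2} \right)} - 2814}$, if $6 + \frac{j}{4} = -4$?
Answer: $- \frac{53}{150706} \approx -0.00035168$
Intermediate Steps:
$j = -40$ ($j = -24 + 4 \left(-4\right) = -24 - 16 = -40$)
$D{\left(h \right)} = \frac{9}{-2 + \frac{1}{200 - 39 h}}$ ($D{\left(h \right)} = \frac{9}{-2 + \frac{1}{h + \left(h - 5\right) \left(-40\right)}} = \frac{9}{-2 + \frac{1}{h + \left(-5 + h\right) \left(-40\right)}} = \frac{9}{-2 + \frac{1}{h - \left(-200 + 40 h\right)}} = \frac{9}{-2 + \frac{1}{200 - 39 h}}$)
$\frac{1}{t{\left(D{\left(-1 \right)} - \left(-1 + 6\right)^{2} \right)} - 2814} = \frac{1}{\left(\frac{3 \left(-200 + 39 \left(-1\right)\right)}{133 - -26} - \left(-1 + 6\right)^{2}\right) - 2814} = \frac{1}{\left(\frac{3 \left(-200 - 39\right)}{133 + 26} - 5^{2}\right) - 2814} = \frac{1}{\left(3 \cdot \frac{1}{159} \left(-239\right) - 25\right) - 2814} = \frac{1}{\left(- \frac{239}{53} - 25\right) - 2814} = \frac{1}{- \frac{1564}{53} - 2814} = \frac{1}{- \frac{150706}{53}} = - \frac{53}{150706}$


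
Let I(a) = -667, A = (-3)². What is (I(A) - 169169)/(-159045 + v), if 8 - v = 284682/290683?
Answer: 2904025764/2719390409 ≈ 1.0679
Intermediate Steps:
A = 9
v = 120046/17099 (v = 8 - 284682/290683 = 8 - 1*16746/17099 = 8 - 16746/17099 = 120046/17099 ≈ 7.0206)
(I(A) - 169169)/(-159045 + v) = (-667 - 169169)/(-159045 + 120046/17099) = -169836/(-2719390409/17099) = -169836*(-17099/2719390409) = 2904025764/2719390409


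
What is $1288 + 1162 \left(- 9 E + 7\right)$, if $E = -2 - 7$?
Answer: $103544$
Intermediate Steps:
$E = -9$
$1288 + 1162 \left(- 9 E + 7\right) = 1288 + 1162 \left(\left(-9\right) \left(-9\right) + 7\right) = 1288 + 1162 \left(81 + 7\right) = 1288 + 1162 \cdot 88 = 1288 + 102256 = 103544$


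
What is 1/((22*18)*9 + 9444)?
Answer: 1/13008 ≈ 7.6876e-5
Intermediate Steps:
1/((22*18)*9 + 9444) = 1/(396*9 + 9444) = 1/(3564 + 9444) = 1/13008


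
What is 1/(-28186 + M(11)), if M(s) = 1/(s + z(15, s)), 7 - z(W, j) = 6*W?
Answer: -72/2029393 ≈ -3.5479e-5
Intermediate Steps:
z(W, j) = 7 - 6*W
M(s) = 1/(-83 + s) (M(s) = 1/(s + (7 - 6*15)) = 1/(s + (7 - 90)) = 1/(s - 83) = 1/(-83 + s))
1/(-28186 + M(11)) = 1/(-28186 + 1/(-83 + 11)) = 1/(-28186 + 1/(-72)) = 1/(-28186 - 1/72) = 1/(-2029393/72) = -72/2029393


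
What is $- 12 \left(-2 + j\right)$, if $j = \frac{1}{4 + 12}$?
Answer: $\frac{93}{4} \approx 23.25$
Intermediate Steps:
$j = \frac{1}{16} \approx 0.0625$
$- 12 \left(-2 + j\right) = - 12 \left(-2 + \frac{1}{16}\right) = \left(-12\right) \left(- \frac{31}{16}\right) = \frac{93}{4}$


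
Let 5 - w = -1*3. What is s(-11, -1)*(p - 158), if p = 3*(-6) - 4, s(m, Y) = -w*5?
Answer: 7200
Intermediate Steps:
w = 8 (w = 5 - (-1)*3 = 5 - 1*(-3) = 5 + 3 = 8)
s(m, Y) = -40 (s(m, Y) = -1*8*5 = -8*5 = -40)
p = -22 (p = -18 - 4 = -22)
s(-11, -1)*(p - 158) = -40*(-22 - 158) = -40*(-180) = 7200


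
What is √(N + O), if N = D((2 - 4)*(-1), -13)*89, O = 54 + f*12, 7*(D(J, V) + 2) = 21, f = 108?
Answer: √1439 ≈ 37.934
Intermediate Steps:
D(J, V) = 1 (D(J, V) = -2 + (⅐)*21 = -2 + 3 = 1)
O = 1350 (O = 54 + 108*12 = 54 + 1296 = 1350)
N = 89 (N = 1*89 = 89)
√(N + O) = √(89 + 1350) = √1439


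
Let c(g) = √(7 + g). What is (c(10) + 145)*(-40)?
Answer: -5800 - 40*√17 ≈ -5964.9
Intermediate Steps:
(c(10) + 145)*(-40) = (√(7 + 10) + 145)*(-40) = (√17 + 145)*(-40) = (145 + √17)*(-40) = -5800 - 40*√17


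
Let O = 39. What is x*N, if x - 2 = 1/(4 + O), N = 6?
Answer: 522/43 ≈ 12.140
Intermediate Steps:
x = 87/43 (x = 2 + 1/(4 + 39) = 2 + 1/43 = 87/43 ≈ 2.0233)
x*N = (87/43)*6 = 522/43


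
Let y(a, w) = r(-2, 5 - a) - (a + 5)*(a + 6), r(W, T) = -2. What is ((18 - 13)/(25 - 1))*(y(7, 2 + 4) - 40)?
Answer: -165/4 ≈ -41.250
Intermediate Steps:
y(a, w) = -2 - (5 + a)*(6 + a) (y(a, w) = -2 - (a + 5)*(a + 6) = -2 - (5 + a)*(6 + a))
((18 - 13)/(25 - 1))*(y(7, 2 + 4) - 40) = ((18 - 13)/(25 - 1))*((-32 - 1*7² - 11*7) - 40) = (5/24)*((-32 - 1*49 - 77) - 40) = (5*(1/24))*((-32 - 49 - 77) - 40) = 5*(-158 - 40)/24 = (5/24)*(-198) = -165/4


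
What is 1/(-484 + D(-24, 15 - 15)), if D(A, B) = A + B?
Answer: -1/508 ≈ -0.0019685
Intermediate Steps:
1/(-484 + D(-24, 15 - 15)) = 1/(-484 + (-24 + (15 - 15))) = 1/(-484 + (-24 + 0)) = 1/(-484 - 24) = 1/(-508) = -1/508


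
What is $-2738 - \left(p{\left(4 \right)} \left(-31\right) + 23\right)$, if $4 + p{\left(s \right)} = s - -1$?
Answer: $-2730$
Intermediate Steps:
$p{\left(s \right)} = -3 + s$ ($p{\left(s \right)} = -4 + \left(s - -1\right) = -4 + \left(s + 1\right) = -4 + \left(1 + s\right) = -3 + s$)
$-2738 - \left(p{\left(4 \right)} \left(-31\right) + 23\right) = -2738 - \left(\left(-3 + 4\right) \left(-31\right) + 23\right) = -2738 - \left(1 \left(-31\right) + 23\right) = -2738 - \left(-31 + 23\right) = -2738 - -8 = -2738 + 8 = -2730$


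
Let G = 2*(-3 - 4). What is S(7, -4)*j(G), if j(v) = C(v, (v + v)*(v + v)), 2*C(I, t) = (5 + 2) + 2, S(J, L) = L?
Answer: -18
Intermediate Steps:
G = -14 (G = 2*(-7) = -14)
C(I, t) = 9/2 (C(I, t) = ((5 + 2) + 2)/2 = (7 + 2)/2 = (½)*9 = 9/2)
j(v) = 9/2
S(7, -4)*j(G) = -4*9/2 = -18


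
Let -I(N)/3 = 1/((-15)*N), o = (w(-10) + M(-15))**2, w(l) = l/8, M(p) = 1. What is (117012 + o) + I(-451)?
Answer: 4221795199/36080 ≈ 1.1701e+5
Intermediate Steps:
w(l) = l/8 (w(l) = l*(1/8) = l/8)
o = 1/16 (o = ((1/8)*(-10) + 1)**2 = (-5/4 + 1)**2 = (-1/4)**2 = 1/16 ≈ 0.062500)
I(N) = 1/(5*N) (I(N) = -3/((-15)*N) = -(-1)/(5*N) = 1/(5*N))
(117012 + o) + I(-451) = (117012 + 1/16) + (1/5)/(-451) = 1872193/16 + (1/5)*(-1/451) = 1872193/16 - 1/2255 = 4221795199/36080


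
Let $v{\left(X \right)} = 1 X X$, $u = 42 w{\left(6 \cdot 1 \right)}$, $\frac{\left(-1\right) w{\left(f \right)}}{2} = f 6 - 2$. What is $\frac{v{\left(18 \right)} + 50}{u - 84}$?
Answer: $- \frac{187}{1470} \approx -0.12721$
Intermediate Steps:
$w{\left(f \right)} = 4 - 12 f$ ($w{\left(f \right)} = - 2 \left(f 6 - 2\right) = - 2 \left(6 f - 2\right) = - 2 \left(-2 + 6 f\right) = 4 - 12 f$)
$u = -2856$ ($u = 42 \left(4 - 12 \cdot 6 \cdot 1\right) = 42 \left(4 - 72\right) = 42 \left(-68\right) = -2856$)
$v{\left(X \right)} = X^{2}$ ($v{\left(X \right)} = X X = X^{2}$)
$\frac{v{\left(18 \right)} + 50}{u - 84} = \frac{18^{2} + 50}{-2856 - 84} = \frac{324 + 50}{-2940} = 374 \left(- \frac{1}{2940}\right) = - \frac{187}{1470}$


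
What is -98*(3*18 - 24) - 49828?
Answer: -52768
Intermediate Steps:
-98*(3*18 - 24) - 49828 = -98*(54 - 24) - 49828 = -98*30 - 49828 = -2940 - 49828 = -52768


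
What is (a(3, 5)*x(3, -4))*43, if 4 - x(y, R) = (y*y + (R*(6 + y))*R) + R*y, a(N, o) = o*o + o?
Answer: -176730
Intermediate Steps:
a(N, o) = o + o**2 (a(N, o) = o**2 + o = o + o**2)
x(y, R) = 4 - y**2 - R*y - R**2*(6 + y) (x(y, R) = 4 - ((y*y + (R*(6 + y))*R) + R*y) = 4 - ((y**2 + R**2*(6 + y)) + R*y) = 4 - (y**2 + R*y + R**2*(6 + y)) = 4 + (-y**2 - R*y - R**2*(6 + y)) = 4 - y**2 - R*y - R**2*(6 + y))
(a(3, 5)*x(3, -4))*43 = ((5*(1 + 5))*(4 - 1*3**2 - 6*(-4)**2 - 1*(-4)*3 - 1*3*(-4)**2))*43 = ((5*6)*(4 - 1*9 - 6*16 + 12 - 1*3*16))*43 = (30*(4 - 9 - 96 + 12 - 48))*43 = (30*(-137))*43 = -4110*43 = -176730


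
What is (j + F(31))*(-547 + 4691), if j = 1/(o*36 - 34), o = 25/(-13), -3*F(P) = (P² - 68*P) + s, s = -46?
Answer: 3317203624/2013 ≈ 1.6479e+6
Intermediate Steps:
F(P) = 46/3 - P²/3 + 68*P/3 (F(P) = -((P² - 68*P) - 46)/3 = -(-46 + P² - 68*P)/3 = 46/3 - P²/3 + 68*P/3)
o = -25/13 (o = 25*(-1/13) = -25/13 ≈ -1.9231)
j = -13/1342 (j = 1/(-25/13*36 - 34) = 1/(-900/13 - 34) = 1/(-1342/13) = -13/1342 ≈ -0.0096870)
(j + F(31))*(-547 + 4691) = (-13/1342 + (46/3 - ⅓*31² + (68/3)*31))*(-547 + 4691) = (-13/1342 + (46/3 - ⅓*961 + 2108/3))*4144 = (-13/1342 + (46/3 - 961/3 + 2108/3))*4144 = (-13/1342 + 1193/3)*4144 = (1600967/4026)*4144 = 3317203624/2013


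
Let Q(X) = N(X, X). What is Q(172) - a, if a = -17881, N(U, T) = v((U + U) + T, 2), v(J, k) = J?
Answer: 18397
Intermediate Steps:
N(U, T) = T + 2*U (N(U, T) = (U + U) + T = 2*U + T = T + 2*U)
Q(X) = 3*X (Q(X) = X + 2*X = 3*X)
Q(172) - a = 3*172 - 1*(-17881) = 516 + 17881 = 18397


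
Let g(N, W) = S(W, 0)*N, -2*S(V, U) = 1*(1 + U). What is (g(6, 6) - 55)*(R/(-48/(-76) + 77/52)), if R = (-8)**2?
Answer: -3667456/2087 ≈ -1757.3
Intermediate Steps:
R = 64
S(V, U) = -1/2 - U/2 (S(V, U) = -(1 + U)/2 = -1/2 - U/2)
g(N, W) = -N/2 (g(N, W) = (-1/2 - 1/2*0)*N = (-1/2 + 0)*N = -N/2)
(g(6, 6) - 55)*(R/(-48/(-76) + 77/52)) = (-1/2*6 - 55)*(64/(-48/(-76) + 77/52)) = (-3 - 55)*(64/(-48*(-1/76) + 77*(1/52))) = -3712/(12/19 + 77/52) = -3712/2087/988 = -3712*988/2087 = -58*63232/2087 = -3667456/2087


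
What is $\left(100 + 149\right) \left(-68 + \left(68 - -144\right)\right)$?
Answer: $35856$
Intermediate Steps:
$\left(100 + 149\right) \left(-68 + \left(68 - -144\right)\right) = 249 \left(-68 + \left(68 + 144\right)\right) = 249 \left(-68 + 212\right) = 249 \cdot 144 = 35856$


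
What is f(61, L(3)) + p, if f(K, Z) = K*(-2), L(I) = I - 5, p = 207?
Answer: 85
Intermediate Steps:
L(I) = -5 + I
f(K, Z) = -2*K
f(61, L(3)) + p = -2*61 + 207 = -122 + 207 = 85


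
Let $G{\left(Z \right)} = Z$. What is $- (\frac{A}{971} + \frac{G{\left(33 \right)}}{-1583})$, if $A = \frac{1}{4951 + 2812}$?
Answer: $\frac{248748226}{11932452959} \approx 0.020846$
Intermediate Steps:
$A = \frac{1}{7763} \approx 0.00012882$
$- (\frac{A}{971} + \frac{G{\left(33 \right)}}{-1583}) = - (\frac{1}{7763 \cdot 971} + \frac{33}{-1583}) = - (\frac{1}{7763} \cdot \frac{1}{971} + 33 \left(- \frac{1}{1583}\right)) = - (\frac{1}{7537873} - \frac{33}{1583}) = \left(-1\right) \left(- \frac{248748226}{11932452959}\right) = \frac{248748226}{11932452959}$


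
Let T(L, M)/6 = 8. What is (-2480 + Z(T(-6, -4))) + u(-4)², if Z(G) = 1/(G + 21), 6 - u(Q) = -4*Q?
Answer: -164219/69 ≈ -2380.0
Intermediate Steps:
u(Q) = 6 + 4*Q (u(Q) = 6 - (-4)*Q = 6 + 4*Q)
T(L, M) = 48 (T(L, M) = 6*8 = 48)
Z(G) = 1/(21 + G)
(-2480 + Z(T(-6, -4))) + u(-4)² = (-2480 + 1/(21 + 48)) + (6 + 4*(-4))² = (-2480 + 1/69) + (6 - 16)² = (-2480 + 1/69) + (-10)² = -171119/69 + 100 = -164219/69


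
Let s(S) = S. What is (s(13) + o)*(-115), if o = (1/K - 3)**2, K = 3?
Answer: -20815/9 ≈ -2312.8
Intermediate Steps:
o = 64/9 (o = (1/3 - 3)**2 = (-8/3)**2 = 64/9 ≈ 7.1111)
(s(13) + o)*(-115) = (13 + 64/9)*(-115) = (181/9)*(-115) = -20815/9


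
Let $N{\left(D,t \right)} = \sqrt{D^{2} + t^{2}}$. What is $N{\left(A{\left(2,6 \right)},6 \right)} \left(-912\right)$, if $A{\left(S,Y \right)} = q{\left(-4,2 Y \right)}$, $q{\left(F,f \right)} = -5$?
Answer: $- 912 \sqrt{61} \approx -7122.9$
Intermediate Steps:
$A{\left(S,Y \right)} = -5$
$N{\left(A{\left(2,6 \right)},6 \right)} \left(-912\right) = \sqrt{\left(-5\right)^{2} + 6^{2}} \left(-912\right) = \sqrt{25 + 36} \left(-912\right) = \sqrt{61} \left(-912\right) = - 912 \sqrt{61}$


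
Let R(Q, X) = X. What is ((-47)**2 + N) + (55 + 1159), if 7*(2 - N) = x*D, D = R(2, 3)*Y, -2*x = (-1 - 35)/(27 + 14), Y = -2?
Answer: 983083/287 ≈ 3425.4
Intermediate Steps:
x = 18/41 (x = -(-1 - 35)/(2*(27 + 14)) = -(-18)/41 = -1/2*(-36/41) = 18/41 ≈ 0.43902)
D = -6 (D = 3*(-2) = -6)
N = 682/287 (N = 2 - 18*(-6)/287 = 2 - 1/7*(-108/41) = 2 + 108/287 = 682/287 ≈ 2.3763)
((-47)**2 + N) + (55 + 1159) = ((-47)**2 + 682/287) + (55 + 1159) = (2209 + 682/287) + 1214 = 634665/287 + 1214 = 983083/287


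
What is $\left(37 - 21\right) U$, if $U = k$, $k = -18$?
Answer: $-288$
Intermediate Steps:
$U = -18$
$\left(37 - 21\right) U = \left(37 - 21\right) \left(-18\right) = 16 \left(-18\right) = -288$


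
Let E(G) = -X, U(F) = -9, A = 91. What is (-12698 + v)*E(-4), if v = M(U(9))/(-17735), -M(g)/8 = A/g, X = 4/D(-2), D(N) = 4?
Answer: 2026791998/159615 ≈ 12698.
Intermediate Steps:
X = 1 (X = 4/4 = 4*(1/4) = 1)
M(g) = -728/g
E(G) = -1 (E(G) = -1*1 = -1)
v = -728/159615 (v = -728/(-9)/(-17735) = -728*(-1/9)*(-1/17735) = (728/9)*(-1/17735) = -728/159615 ≈ -0.0045610)
(-12698 + v)*E(-4) = (-12698 - 728/159615)*(-1) = -2026791998/159615*(-1) = 2026791998/159615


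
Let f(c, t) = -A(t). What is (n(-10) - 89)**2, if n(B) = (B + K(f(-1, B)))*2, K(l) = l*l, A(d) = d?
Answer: 8281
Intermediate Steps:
f(c, t) = -t
K(l) = l**2
n(B) = 2*B + 2*B**2 (n(B) = (B + (-B)**2)*2 = (B + B**2)*2 = 2*B + 2*B**2)
(n(-10) - 89)**2 = (2*(-10)*(1 - 10) - 89)**2 = (2*(-10)*(-9) - 89)**2 = (180 - 89)**2 = 91**2 = 8281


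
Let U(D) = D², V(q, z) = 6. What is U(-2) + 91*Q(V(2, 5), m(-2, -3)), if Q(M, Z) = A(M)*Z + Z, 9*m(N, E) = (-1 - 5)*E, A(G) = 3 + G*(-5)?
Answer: -4728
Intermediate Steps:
A(G) = 3 - 5*G
m(N, E) = -2*E/3 (m(N, E) = ((-1 - 5)*E)/9 = (-6*E)/9 = -2*E/3)
Q(M, Z) = Z + Z*(3 - 5*M) (Q(M, Z) = (3 - 5*M)*Z + Z = Z*(3 - 5*M) + Z = Z + Z*(3 - 5*M))
U(-2) + 91*Q(V(2, 5), m(-2, -3)) = (-2)² + 91*((-⅔*(-3))*(4 - 5*6)) = 4 + 91*(2*(4 - 30)) = 4 + 91*(2*(-26)) = 4 + 91*(-52) = 4 - 4732 = -4728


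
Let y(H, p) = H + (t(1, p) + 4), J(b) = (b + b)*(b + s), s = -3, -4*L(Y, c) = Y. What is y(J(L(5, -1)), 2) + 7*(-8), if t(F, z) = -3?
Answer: -355/8 ≈ -44.375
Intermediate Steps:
L(Y, c) = -Y/4
J(b) = 2*b*(-3 + b) (J(b) = (b + b)*(b - 3) = (2*b)*(-3 + b) = 2*b*(-3 + b))
y(H, p) = 1 + H (y(H, p) = H + (-3 + 4) = H + 1 = 1 + H)
y(J(L(5, -1)), 2) + 7*(-8) = (1 + 2*(-¼*5)*(-3 - ¼*5)) + 7*(-8) = (1 + 2*(-5/4)*(-3 - 5/4)) - 56 = (1 + 2*(-5/4)*(-17/4)) - 56 = (1 + 85/8) - 56 = 93/8 - 56 = -355/8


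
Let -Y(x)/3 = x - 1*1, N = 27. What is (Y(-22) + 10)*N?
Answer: 2133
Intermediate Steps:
Y(x) = 3 - 3*x (Y(x) = -3*(x - 1*1) = -3*(x - 1) = -3*(-1 + x) = 3 - 3*x)
(Y(-22) + 10)*N = ((3 - 3*(-22)) + 10)*27 = ((3 + 66) + 10)*27 = (69 + 10)*27 = 79*27 = 2133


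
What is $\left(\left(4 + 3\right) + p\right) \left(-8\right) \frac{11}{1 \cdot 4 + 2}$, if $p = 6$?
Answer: $- \frac{572}{3} \approx -190.67$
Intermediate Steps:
$\left(\left(4 + 3\right) + p\right) \left(-8\right) \frac{11}{1 \cdot 4 + 2} = \left(\left(4 + 3\right) + 6\right) \left(-8\right) \frac{11}{1 \cdot 4 + 2} = \left(7 + 6\right) \left(-8\right) \frac{11}{4 + 2} = 13 \left(-8\right) \frac{11}{6} = - 104 \cdot 11 \cdot \frac{1}{6} = \left(-104\right) \frac{11}{6} = - \frac{572}{3}$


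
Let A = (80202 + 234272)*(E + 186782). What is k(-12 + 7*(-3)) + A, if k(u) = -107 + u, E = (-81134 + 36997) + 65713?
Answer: 65523173552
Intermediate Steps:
E = 21576 (E = -44137 + 65713 = 21576)
A = 65523173692 (A = (80202 + 234272)*(21576 + 186782) = 314474*208358 = 65523173692)
k(-12 + 7*(-3)) + A = (-107 + (-12 + 7*(-3))) + 65523173692 = (-107 + (-12 - 21)) + 65523173692 = (-107 - 33) + 65523173692 = -140 + 65523173692 = 65523173552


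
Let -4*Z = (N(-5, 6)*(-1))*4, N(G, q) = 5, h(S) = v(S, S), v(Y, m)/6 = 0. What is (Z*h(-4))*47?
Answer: 0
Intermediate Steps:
v(Y, m) = 0 (v(Y, m) = 6*0 = 0)
h(S) = 0
Z = 5 (Z = -5*(-1)*4/4 = -(-5)*4/4 = -¼*(-20) = 5)
(Z*h(-4))*47 = (5*0)*47 = 0*47 = 0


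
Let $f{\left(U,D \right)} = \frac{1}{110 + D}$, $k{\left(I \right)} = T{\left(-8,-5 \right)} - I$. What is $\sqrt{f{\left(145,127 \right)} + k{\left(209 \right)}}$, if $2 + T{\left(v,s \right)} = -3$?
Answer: $\frac{i \sqrt{12019929}}{237} \approx 14.629 i$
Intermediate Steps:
$T{\left(v,s \right)} = -5$ ($T{\left(v,s \right)} = -2 - 3 = -5$)
$k{\left(I \right)} = -5 - I$
$\sqrt{f{\left(145,127 \right)} + k{\left(209 \right)}} = \sqrt{\frac{1}{110 + 127} - 214} = \sqrt{\frac{1}{237} - 214} = \sqrt{- \frac{50717}{237}} = \frac{i \sqrt{12019929}}{237}$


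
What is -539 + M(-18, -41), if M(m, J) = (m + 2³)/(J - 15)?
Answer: -15087/28 ≈ -538.82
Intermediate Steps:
M(m, J) = (8 + m)/(-15 + J) (M(m, J) = (m + 8)/(-15 + J) = (8 + m)/(-15 + J))
-539 + M(-18, -41) = -539 + (8 - 18)/(-15 - 41) = -539 - 10/(-56) = -539 - 1/56*(-10) = -539 + 5/28 = -15087/28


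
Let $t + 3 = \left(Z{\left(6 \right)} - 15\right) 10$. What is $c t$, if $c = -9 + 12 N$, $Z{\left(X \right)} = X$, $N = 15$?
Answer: $-15903$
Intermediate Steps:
$t = -93$ ($t = -3 + \left(6 - 15\right) 10 = -3 - 90 = -93$)
$c = 171$ ($c = -9 + 12 \cdot 15 = -9 + 180 = 171$)
$c t = 171 \left(-93\right) = -15903$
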